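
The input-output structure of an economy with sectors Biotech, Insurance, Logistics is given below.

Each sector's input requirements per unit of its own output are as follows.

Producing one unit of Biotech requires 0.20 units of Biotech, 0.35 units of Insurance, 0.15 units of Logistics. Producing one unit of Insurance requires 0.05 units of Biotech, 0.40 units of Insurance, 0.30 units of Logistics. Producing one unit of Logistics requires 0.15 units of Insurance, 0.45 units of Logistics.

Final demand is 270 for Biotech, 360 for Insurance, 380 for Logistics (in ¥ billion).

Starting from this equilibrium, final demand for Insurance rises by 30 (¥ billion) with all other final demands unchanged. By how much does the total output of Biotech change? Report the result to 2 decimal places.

Δx_1 = 3.80

I − A =
  [   0.80    -0.05     0.00]
  [  -0.35     0.60    -0.15]
  [  -0.15    -0.30     0.55]
Cofactors of I−A, C_ij = (−1)^(i+j)·(minor ij) (rows/columns in the sector order above):
  C_11 = (0.60)(0.55) − (-0.15)(-0.30) = 0.2850
  C_12 = −[(-0.35)(0.55) − (-0.15)(-0.15)] = 0.2150
  C_13 = (-0.35)(-0.30) − (0.60)(-0.15) = 0.1950
  C_21 = −[(-0.05)(0.55) − (0.00)(-0.30)] = 0.0275
  C_22 = (0.80)(0.55) − (0.00)(-0.15) = 0.4400
  C_23 = −[(0.80)(-0.30) − (-0.05)(-0.15)] = 0.2475
  C_31 = (-0.05)(-0.15) − (0.00)(0.60) = 0.0075
  C_32 = −[(0.80)(-0.15) − (0.00)(-0.35)] = 0.1200
  C_33 = (0.80)(0.60) − (-0.05)(-0.35) = 0.4625
det(I−A) = Σ_j (I−A)_1j·C_1j = (0.80)(0.2850) + (-0.05)(0.2150) + (0.00)(0.1950) = 0.21725
adj(I−A) = Cᵀ =
  [ 0.2850   0.0275   0.0075]
  [ 0.2150   0.4400   0.1200]
  [ 0.1950   0.2475   0.4625]
(I − A)⁻¹ = adj(I−A) / det(I−A) ≈
  [   1.3119     0.1266     0.0345]
  [   0.9896     2.0253     0.5524]
  [   0.8976     1.1392     2.1289]
Δx = (I − A)⁻¹ Δd with Δd having +30 in the Insurance component and 0 elsewhere.
So Δx_1 = L_12 · (+30), where L_12 = adj(I−A)_12 / det(I−A) = 0.0275 / 0.21725.
Δx_1 = 0.0275 × (+30) / 0.21725 = 0.825 / 0.21725 ≈ 3.80.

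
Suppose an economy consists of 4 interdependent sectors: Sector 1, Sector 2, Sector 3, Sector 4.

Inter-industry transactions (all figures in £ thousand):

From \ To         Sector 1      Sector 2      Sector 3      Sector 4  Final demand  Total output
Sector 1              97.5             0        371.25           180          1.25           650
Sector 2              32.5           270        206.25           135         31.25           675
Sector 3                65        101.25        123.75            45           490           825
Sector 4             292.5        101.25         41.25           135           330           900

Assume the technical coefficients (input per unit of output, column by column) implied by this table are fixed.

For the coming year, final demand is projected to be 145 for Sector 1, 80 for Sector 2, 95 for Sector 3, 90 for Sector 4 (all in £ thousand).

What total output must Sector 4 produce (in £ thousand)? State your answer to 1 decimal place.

x_4 = 393.3

Technical coefficients a_ij = z_ij / X_j:
  a_11 = 97.5/650 = 0.15, a_21 = 32.5/650 = 0.05, a_31 = 65/650 = 0.10, a_41 = 292.5/650 = 0.45
  a_12 = 0/675 = 0.00, a_22 = 270/675 = 0.40, a_32 = 101.25/675 = 0.15, a_42 = 101.25/675 = 0.15
  a_13 = 371.25/825 = 0.45, a_23 = 206.25/825 = 0.25, a_33 = 123.75/825 = 0.15, a_43 = 41.25/825 = 0.05
  a_14 = 180/900 = 0.20, a_24 = 135/900 = 0.15, a_34 = 45/900 = 0.05, a_44 = 135/900 = 0.15
I − A =
  [   0.85     0.00    -0.45    -0.20]
  [  -0.05     0.60    -0.25    -0.15]
  [  -0.10    -0.15     0.85    -0.05]
  [  -0.45    -0.15    -0.05     0.85]
Compute the cofactors C_ij = (−1)^(i+j)·(3×3 minor ij) of I−A; the adjugate is their transpose:
adj(I−A) = Cᵀ =
  [ 0.378000   0.087750   0.232875   0.118125]
  [ 0.121000   0.486125   0.214500   0.126875]
  [ 0.079125   0.104250   0.358875   0.058125]
  [ 0.226125   0.138375   0.182250   0.371250]
det(I−A) = Σ_j (I−A)_1j·C_1j = (0.85)(0.378000) + (0.00)(0.121000) + (-0.45)(0.079125) + (-0.20)(0.226125) = 0.24046875
(I − A)⁻¹ = adj(I−A) / det(I−A) ≈
  [   1.5719     0.3649     0.9684     0.4912]
  [   0.5032     2.0216     0.8920     0.5276]
  [   0.3290     0.4335     1.4924     0.2417]
  [   0.9404     0.5754     0.7579     1.5439]
x = (I − A)⁻¹ d = adj(I−A)·d / det(I−A), with det(I−A) = 0.24046875:
  x_1 = (0.378000·145 + 0.087750·80 + 0.232875·95 + 0.118125·90) / 0.24046875 = 94.584375 / 0.24046875 ≈ 393.3
  x_2 = (0.121000·145 + 0.486125·80 + 0.214500·95 + 0.126875·90) / 0.24046875 = 88.23125 / 0.24046875 ≈ 366.9
  x_3 = (0.079125·145 + 0.104250·80 + 0.358875·95 + 0.058125·90) / 0.24046875 = 59.1375 / 0.24046875 ≈ 245.9
  x_4 = (0.226125·145 + 0.138375·80 + 0.182250·95 + 0.371250·90) / 0.24046875 = 94.584375 / 0.24046875 ≈ 393.3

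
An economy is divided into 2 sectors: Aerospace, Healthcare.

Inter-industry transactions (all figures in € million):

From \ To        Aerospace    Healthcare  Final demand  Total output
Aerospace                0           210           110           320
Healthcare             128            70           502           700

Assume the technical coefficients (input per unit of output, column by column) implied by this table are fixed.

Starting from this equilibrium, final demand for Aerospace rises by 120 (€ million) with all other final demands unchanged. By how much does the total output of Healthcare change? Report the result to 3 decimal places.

Δx_2 = 61.538

Technical coefficients a_ij = z_ij / X_j:
  a_11 = 0/320 = 0.00, a_21 = 128/320 = 0.40
  a_12 = 210/700 = 0.30, a_22 = 70/700 = 0.10
I − A =
  [   1.00    -0.30]
  [  -0.40     0.90]
det(I−A) = (1.00)(0.90) − (-0.30)(-0.40) = 0.7800
adj(I−A) = [[0.90, 0.30], [0.40, 1.00]]
(I − A)⁻¹ = adj(I−A) / det(I−A) ≈
  [   1.1538     0.3846]
  [   0.5128     1.2821]
Δx = (I − A)⁻¹ Δd with Δd having +120 in the Aerospace component and 0 elsewhere.
So Δx_2 = L_21 · (+120), where L_21 = adj(I−A)_21 / det(I−A) = 0.40 / 0.7800.
Δx_2 = 0.40 × (+120) / 0.7800 = 48.00 / 0.7800 ≈ 61.538.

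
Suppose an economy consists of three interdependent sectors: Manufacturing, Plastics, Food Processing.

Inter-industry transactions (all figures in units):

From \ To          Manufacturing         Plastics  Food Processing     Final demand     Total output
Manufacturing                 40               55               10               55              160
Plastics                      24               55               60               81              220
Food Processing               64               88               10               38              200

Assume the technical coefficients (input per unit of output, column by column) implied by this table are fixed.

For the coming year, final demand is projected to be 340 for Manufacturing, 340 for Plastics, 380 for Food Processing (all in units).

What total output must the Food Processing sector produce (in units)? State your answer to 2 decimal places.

x_F = 1269.30

Technical coefficients a_ij = z_ij / X_j:
  a_MM = 40/160 = 0.25, a_PM = 24/160 = 0.15, a_FM = 64/160 = 0.40
  a_MP = 55/220 = 0.25, a_PP = 55/220 = 0.25, a_FP = 88/220 = 0.40
  a_MF = 10/200 = 0.05, a_PF = 60/200 = 0.30, a_FF = 10/200 = 0.05
I − A =
  [   0.75    -0.25    -0.05]
  [  -0.15     0.75    -0.30]
  [  -0.40    -0.40     0.95]
Cofactors of I−A, C_ij = (−1)^(i+j)·(minor ij) (rows/columns in the sector order above):
  C_11 = (0.75)(0.95) − (-0.30)(-0.40) = 0.5925
  C_12 = −[(-0.15)(0.95) − (-0.30)(-0.40)] = 0.2625
  C_13 = (-0.15)(-0.40) − (0.75)(-0.40) = 0.3600
  C_21 = −[(-0.25)(0.95) − (-0.05)(-0.40)] = 0.2575
  C_22 = (0.75)(0.95) − (-0.05)(-0.40) = 0.6925
  C_23 = −[(0.75)(-0.40) − (-0.25)(-0.40)] = 0.4000
  C_31 = (-0.25)(-0.30) − (-0.05)(0.75) = 0.1125
  C_32 = −[(0.75)(-0.30) − (-0.05)(-0.15)] = 0.2325
  C_33 = (0.75)(0.75) − (-0.25)(-0.15) = 0.5250
det(I−A) = Σ_j (I−A)_1j·C_1j = (0.75)(0.5925) + (-0.25)(0.2625) + (-0.05)(0.3600) = 0.36075
adj(I−A) = Cᵀ =
  [ 0.5925   0.2575   0.1125]
  [ 0.2625   0.6925   0.2325]
  [ 0.3600   0.4000   0.5250]
(I − A)⁻¹ = adj(I−A) / det(I−A) ≈
  [   1.6424     0.7138     0.3119]
  [   0.7277     1.9196     0.6445]
  [   0.9979     1.1088     1.4553]
x = (I − A)⁻¹ d = adj(I−A)·d / det(I−A), with det(I−A) = 0.36075:
  x_M = (0.5925·340 + 0.2575·340 + 0.1125·380) / 0.36075 = 331.75 / 0.36075 ≈ 919.61
  x_P = (0.2625·340 + 0.6925·340 + 0.2325·380) / 0.36075 = 413.05 / 0.36075 ≈ 1144.98
  x_F = (0.3600·340 + 0.4000·340 + 0.5250·380) / 0.36075 = 457.90 / 0.36075 ≈ 1269.30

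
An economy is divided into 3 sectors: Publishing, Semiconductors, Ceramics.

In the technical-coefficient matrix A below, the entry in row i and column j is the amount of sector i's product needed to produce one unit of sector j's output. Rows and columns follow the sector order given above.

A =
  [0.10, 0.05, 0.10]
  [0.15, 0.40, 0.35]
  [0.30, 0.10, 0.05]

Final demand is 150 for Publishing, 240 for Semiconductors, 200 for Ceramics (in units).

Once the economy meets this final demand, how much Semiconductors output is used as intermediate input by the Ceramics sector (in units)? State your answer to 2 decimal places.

I − A =
  [   0.90    -0.05    -0.10]
  [  -0.15     0.60    -0.35]
  [  -0.30    -0.10     0.95]
Cofactors of I−A, C_ij = (−1)^(i+j)·(minor ij) (rows/columns in the sector order above):
  C_11 = (0.60)(0.95) − (-0.35)(-0.10) = 0.5350
  C_12 = −[(-0.15)(0.95) − (-0.35)(-0.30)] = 0.2475
  C_13 = (-0.15)(-0.10) − (0.60)(-0.30) = 0.1950
  C_21 = −[(-0.05)(0.95) − (-0.10)(-0.10)] = 0.0575
  C_22 = (0.90)(0.95) − (-0.10)(-0.30) = 0.8250
  C_23 = −[(0.90)(-0.10) − (-0.05)(-0.30)] = 0.1050
  C_31 = (-0.05)(-0.35) − (-0.10)(0.60) = 0.0775
  C_32 = −[(0.90)(-0.35) − (-0.10)(-0.15)] = 0.3300
  C_33 = (0.90)(0.60) − (-0.05)(-0.15) = 0.5325
det(I−A) = Σ_j (I−A)_1j·C_1j = (0.90)(0.5350) + (-0.05)(0.2475) + (-0.10)(0.1950) = 0.449625
adj(I−A) = Cᵀ =
  [ 0.5350   0.0575   0.0775]
  [ 0.2475   0.8250   0.3300]
  [ 0.1950   0.1050   0.5325]
(I − A)⁻¹ = adj(I−A) / det(I−A) ≈
  [   1.1899     0.1279     0.1724]
  [   0.5505     1.8349     0.7339]
  [   0.4337     0.2335     1.1843]
First solve x = (I − A)⁻¹ d = adj(I−A)·d / det(I−A); in particular x_C = (0.1950·150 + 0.1050·240 + 0.5325·200) / 0.449625 = 160.95 / 0.449625 ≈ 357.9650.
Intermediate flow from S to C: z_SC = a_SC · x_C = 0.35 × 160.95 / 0.449625 = 56.3325 / 0.449625 ≈ 125.29.

z_SC = 125.29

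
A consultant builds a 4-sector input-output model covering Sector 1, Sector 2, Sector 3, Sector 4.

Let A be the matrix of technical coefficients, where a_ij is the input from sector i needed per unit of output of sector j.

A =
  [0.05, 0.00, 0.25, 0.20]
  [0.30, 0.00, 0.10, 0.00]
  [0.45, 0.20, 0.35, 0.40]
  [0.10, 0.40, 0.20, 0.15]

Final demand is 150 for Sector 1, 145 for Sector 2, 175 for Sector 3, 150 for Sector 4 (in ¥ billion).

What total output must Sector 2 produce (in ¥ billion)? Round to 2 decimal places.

I − A =
  [   0.95     0.00    -0.25    -0.20]
  [  -0.30     1.00    -0.10     0.00]
  [  -0.45    -0.20     0.65    -0.40]
  [  -0.10    -0.40    -0.20     0.85]
Compute the cofactors C_ij = (−1)^(i+j)·(3×3 minor ij) of I−A; the adjugate is their transpose:
adj(I−A) = Cᵀ =
  [ 0.43950   0.14250   0.26050   0.22600]
  [ 0.18400   0.31225   0.15450   0.11600]
  [ 0.52150   0.34550   0.76350   0.48200]
  [ 0.26100   0.24500   0.28300   0.47100]
det(I−A) = Σ_j (I−A)_1j·C_1j = (0.95)(0.43950) + (0.00)(0.18400) + (-0.25)(0.52150) + (-0.20)(0.26100) = 0.23495
(I − A)⁻¹ = adj(I−A) / det(I−A) ≈
  [   1.8706     0.6065     1.1087     0.9619]
  [   0.7831     1.3290     0.6576     0.4937]
  [   2.2196     1.4705     3.2496     2.0515]
  [   1.1109     1.0428     1.2045     2.0047]
x = (I − A)⁻¹ d = adj(I−A)·d / det(I−A), with det(I−A) = 0.23495:
  x_1 = (0.43950·150 + 0.14250·145 + 0.26050·175 + 0.22600·150) / 0.23495 = 166.075 / 0.23495 ≈ 706.85
  x_2 = (0.18400·150 + 0.31225·145 + 0.15450·175 + 0.11600·150) / 0.23495 = 117.31375 / 0.23495 ≈ 499.31
  x_3 = (0.52150·150 + 0.34550·145 + 0.76350·175 + 0.48200·150) / 0.23495 = 334.235 / 0.23495 ≈ 1422.58
  x_4 = (0.26100·150 + 0.24500·145 + 0.28300·175 + 0.47100·150) / 0.23495 = 194.85 / 0.23495 ≈ 829.33

x_2 = 499.31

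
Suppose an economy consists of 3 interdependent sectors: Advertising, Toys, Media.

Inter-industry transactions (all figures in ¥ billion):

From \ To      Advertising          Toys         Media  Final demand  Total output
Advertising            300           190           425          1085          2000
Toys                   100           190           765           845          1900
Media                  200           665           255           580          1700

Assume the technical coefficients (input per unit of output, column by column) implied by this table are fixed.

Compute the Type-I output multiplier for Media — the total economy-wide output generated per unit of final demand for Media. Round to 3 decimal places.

m_3 = 2.964

Technical coefficients a_ij = z_ij / X_j:
  a_11 = 300/2000 = 0.15, a_21 = 100/2000 = 0.05, a_31 = 200/2000 = 0.10
  a_12 = 190/1900 = 0.10, a_22 = 190/1900 = 0.10, a_32 = 665/1900 = 0.35
  a_13 = 425/1700 = 0.25, a_23 = 765/1700 = 0.45, a_33 = 255/1700 = 0.15
I − A =
  [   0.85    -0.10    -0.25]
  [  -0.05     0.90    -0.45]
  [  -0.10    -0.35     0.85]
Cofactors of I−A, C_ij = (−1)^(i+j)·(minor ij) (rows/columns in the sector order above):
  C_11 = (0.90)(0.85) − (-0.45)(-0.35) = 0.6075
  C_12 = −[(-0.05)(0.85) − (-0.45)(-0.10)] = 0.0875
  C_13 = (-0.05)(-0.35) − (0.90)(-0.10) = 0.1075
  C_21 = −[(-0.10)(0.85) − (-0.25)(-0.35)] = 0.1725
  C_22 = (0.85)(0.85) − (-0.25)(-0.10) = 0.6975
  C_23 = −[(0.85)(-0.35) − (-0.10)(-0.10)] = 0.3075
  C_31 = (-0.10)(-0.45) − (-0.25)(0.90) = 0.2700
  C_32 = −[(0.85)(-0.45) − (-0.25)(-0.05)] = 0.3950
  C_33 = (0.85)(0.90) − (-0.10)(-0.05) = 0.7600
det(I−A) = Σ_j (I−A)_1j·C_1j = (0.85)(0.6075) + (-0.10)(0.0875) + (-0.25)(0.1075) = 0.48075
adj(I−A) = Cᵀ =
  [ 0.6075   0.1725   0.2700]
  [ 0.0875   0.6975   0.3950]
  [ 0.1075   0.3075   0.7600]
(I − A)⁻¹ = adj(I−A) / det(I−A) ≈
  [   1.2637     0.3588     0.5616]
  [   0.1820     1.4509     0.8216]
  [   0.2236     0.6396     1.5809]
The output multiplier for sector j is the column-j sum of the Leontief inverse (I − A)⁻¹ = adj(I−A) / det(I−A).
Column 3 of adj(I−A): (0.2700, 0.3950, 0.7600); det(I−A) = 0.48075.
m_3 = (0.2700 + 0.3950 + 0.7600) / 0.48075 = 1.425 / 0.48075 ≈ 2.964.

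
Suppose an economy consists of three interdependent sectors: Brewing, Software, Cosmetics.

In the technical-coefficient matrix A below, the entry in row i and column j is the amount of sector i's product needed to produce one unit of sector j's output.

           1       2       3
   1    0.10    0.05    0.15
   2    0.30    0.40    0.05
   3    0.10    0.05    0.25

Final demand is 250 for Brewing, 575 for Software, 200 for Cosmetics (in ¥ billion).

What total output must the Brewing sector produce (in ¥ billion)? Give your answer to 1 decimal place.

I − A =
  [   0.90    -0.05    -0.15]
  [  -0.30     0.60    -0.05]
  [  -0.10    -0.05     0.75]
Cofactors of I−A, C_ij = (−1)^(i+j)·(minor ij) (rows/columns in the sector order above):
  C_11 = (0.60)(0.75) − (-0.05)(-0.05) = 0.4475
  C_12 = −[(-0.30)(0.75) − (-0.05)(-0.10)] = 0.2300
  C_13 = (-0.30)(-0.05) − (0.60)(-0.10) = 0.0750
  C_21 = −[(-0.05)(0.75) − (-0.15)(-0.05)] = 0.0450
  C_22 = (0.90)(0.75) − (-0.15)(-0.10) = 0.6600
  C_23 = −[(0.90)(-0.05) − (-0.05)(-0.10)] = 0.0500
  C_31 = (-0.05)(-0.05) − (-0.15)(0.60) = 0.0925
  C_32 = −[(0.90)(-0.05) − (-0.15)(-0.30)] = 0.0900
  C_33 = (0.90)(0.60) − (-0.05)(-0.30) = 0.5250
det(I−A) = Σ_j (I−A)_1j·C_1j = (0.90)(0.4475) + (-0.05)(0.2300) + (-0.15)(0.0750) = 0.3800
adj(I−A) = Cᵀ =
  [ 0.4475   0.0450   0.0925]
  [ 0.2300   0.6600   0.0900]
  [ 0.0750   0.0500   0.5250]
(I − A)⁻¹ = adj(I−A) / det(I−A) ≈
  [   1.1776     0.1184     0.2434]
  [   0.6053     1.7368     0.2368]
  [   0.1974     0.1316     1.3816]
x = (I − A)⁻¹ d = adj(I−A)·d / det(I−A), with det(I−A) = 0.3800:
  x_1 = (0.4475·250 + 0.0450·575 + 0.0925·200) / 0.3800 = 156.25 / 0.3800 ≈ 411.2
  x_2 = (0.2300·250 + 0.6600·575 + 0.0900·200) / 0.3800 = 455.00 / 0.3800 ≈ 1197.4
  x_3 = (0.0750·250 + 0.0500·575 + 0.5250·200) / 0.3800 = 152.50 / 0.3800 ≈ 401.3

x_1 = 411.2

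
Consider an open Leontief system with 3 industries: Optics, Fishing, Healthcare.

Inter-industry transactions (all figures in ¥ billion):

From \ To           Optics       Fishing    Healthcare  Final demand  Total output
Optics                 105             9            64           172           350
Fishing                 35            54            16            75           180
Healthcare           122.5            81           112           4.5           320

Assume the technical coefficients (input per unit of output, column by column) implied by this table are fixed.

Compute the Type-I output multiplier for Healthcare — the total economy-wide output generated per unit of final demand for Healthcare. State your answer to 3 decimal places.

m_3 = 2.836

Technical coefficients a_ij = z_ij / X_j:
  a_11 = 105/350 = 0.30, a_21 = 35/350 = 0.10, a_31 = 122.5/350 = 0.35
  a_12 = 9/180 = 0.05, a_22 = 54/180 = 0.30, a_32 = 81/180 = 0.45
  a_13 = 64/320 = 0.20, a_23 = 16/320 = 0.05, a_33 = 112/320 = 0.35
I − A =
  [   0.70    -0.05    -0.20]
  [  -0.10     0.70    -0.05]
  [  -0.35    -0.45     0.65]
Cofactors of I−A, C_ij = (−1)^(i+j)·(minor ij) (rows/columns in the sector order above):
  C_11 = (0.70)(0.65) − (-0.05)(-0.45) = 0.4325
  C_12 = −[(-0.10)(0.65) − (-0.05)(-0.35)] = 0.0825
  C_13 = (-0.10)(-0.45) − (0.70)(-0.35) = 0.2900
  C_21 = −[(-0.05)(0.65) − (-0.20)(-0.45)] = 0.1225
  C_22 = (0.70)(0.65) − (-0.20)(-0.35) = 0.3850
  C_23 = −[(0.70)(-0.45) − (-0.05)(-0.35)] = 0.3325
  C_31 = (-0.05)(-0.05) − (-0.20)(0.70) = 0.1425
  C_32 = −[(0.70)(-0.05) − (-0.20)(-0.10)] = 0.0550
  C_33 = (0.70)(0.70) − (-0.05)(-0.10) = 0.4850
det(I−A) = Σ_j (I−A)_1j·C_1j = (0.70)(0.4325) + (-0.05)(0.0825) + (-0.20)(0.2900) = 0.240625
adj(I−A) = Cᵀ =
  [ 0.4325   0.1225   0.1425]
  [ 0.0825   0.3850   0.0550]
  [ 0.2900   0.3325   0.4850]
(I − A)⁻¹ = adj(I−A) / det(I−A) ≈
  [   1.7974     0.5091     0.5922]
  [   0.3429     1.6000     0.2286]
  [   1.2052     1.3818     2.0156]
The output multiplier for sector j is the column-j sum of the Leontief inverse (I − A)⁻¹ = adj(I−A) / det(I−A).
Column 3 of adj(I−A): (0.1425, 0.0550, 0.4850); det(I−A) = 0.240625.
m_3 = (0.1425 + 0.0550 + 0.4850) / 0.240625 = 0.6825 / 0.240625 ≈ 2.836.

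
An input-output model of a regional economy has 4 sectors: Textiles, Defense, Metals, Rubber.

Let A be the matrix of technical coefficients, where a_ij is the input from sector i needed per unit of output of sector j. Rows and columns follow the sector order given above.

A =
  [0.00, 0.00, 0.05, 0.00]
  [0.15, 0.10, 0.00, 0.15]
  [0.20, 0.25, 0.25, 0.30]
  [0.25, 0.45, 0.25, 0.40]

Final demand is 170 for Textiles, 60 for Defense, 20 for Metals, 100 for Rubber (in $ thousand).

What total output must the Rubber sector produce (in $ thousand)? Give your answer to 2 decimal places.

x_4 = 530.97

I − A =
  [   1.00     0.00    -0.05     0.00]
  [  -0.15     0.90     0.00    -0.15]
  [  -0.20    -0.25     0.75    -0.30]
  [  -0.25    -0.45    -0.25     0.60]
Compute the cofactors C_ij = (−1)^(i+j)·(3×3 minor ij) of I−A; the adjugate is their transpose:
adj(I−A) = Cᵀ =
  [ 0.277500   0.014250   0.023625   0.015375]
  [ 0.091875   0.365250   0.043875   0.113250]
  [ 0.214125   0.285000   0.472500   0.307500]
  [ 0.273750   0.398625   0.239625   0.664125]
det(I−A) = Σ_j (I−A)_1j·C_1j = (1.00)(0.277500) + (0.00)(0.091875) + (-0.05)(0.214125) + (0.00)(0.273750) = 0.26679375
(I − A)⁻¹ = adj(I−A) / det(I−A) ≈
  [   1.0401     0.0534     0.0886     0.0576]
  [   0.3444     1.3690     0.1645     0.4245]
  [   0.8026     1.0682     1.7710     1.1526]
  [   1.0261     1.4941     0.8982     2.4893]
x = (I − A)⁻¹ d = adj(I−A)·d / det(I−A), with det(I−A) = 0.26679375:
  x_1 = (0.277500·170 + 0.014250·60 + 0.023625·20 + 0.015375·100) / 0.26679375 = 50.04 / 0.26679375 ≈ 187.56
  x_2 = (0.091875·170 + 0.365250·60 + 0.043875·20 + 0.113250·100) / 0.26679375 = 49.73625 / 0.26679375 ≈ 186.42
  x_3 = (0.214125·170 + 0.285000·60 + 0.472500·20 + 0.307500·100) / 0.26679375 = 93.70125 / 0.26679375 ≈ 351.21
  x_4 = (0.273750·170 + 0.398625·60 + 0.239625·20 + 0.664125·100) / 0.26679375 = 141.66 / 0.26679375 ≈ 530.97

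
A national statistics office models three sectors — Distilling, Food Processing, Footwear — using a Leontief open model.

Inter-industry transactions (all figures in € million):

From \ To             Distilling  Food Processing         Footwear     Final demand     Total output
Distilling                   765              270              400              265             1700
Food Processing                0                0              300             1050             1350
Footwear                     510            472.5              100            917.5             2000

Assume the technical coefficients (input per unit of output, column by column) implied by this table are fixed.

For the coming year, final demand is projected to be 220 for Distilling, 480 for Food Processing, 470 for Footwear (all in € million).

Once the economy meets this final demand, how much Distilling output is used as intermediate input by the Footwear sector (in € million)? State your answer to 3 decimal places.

z_13 = 209.926

Technical coefficients a_ij = z_ij / X_j:
  a_11 = 765/1700 = 0.45, a_21 = 0/1700 = 0.00, a_31 = 510/1700 = 0.30
  a_12 = 270/1350 = 0.20, a_22 = 0/1350 = 0.00, a_32 = 472.5/1350 = 0.35
  a_13 = 400/2000 = 0.20, a_23 = 300/2000 = 0.15, a_33 = 100/2000 = 0.05
I − A =
  [   0.55    -0.20    -0.20]
  [   0.00     1.00    -0.15]
  [  -0.30    -0.35     0.95]
Cofactors of I−A, C_ij = (−1)^(i+j)·(minor ij) (rows/columns in the sector order above):
  C_11 = (1.00)(0.95) − (-0.15)(-0.35) = 0.8975
  C_12 = −[(0.00)(0.95) − (-0.15)(-0.30)] = 0.0450
  C_13 = (0.00)(-0.35) − (1.00)(-0.30) = 0.3000
  C_21 = −[(-0.20)(0.95) − (-0.20)(-0.35)] = 0.2600
  C_22 = (0.55)(0.95) − (-0.20)(-0.30) = 0.4625
  C_23 = −[(0.55)(-0.35) − (-0.20)(-0.30)] = 0.2525
  C_31 = (-0.20)(-0.15) − (-0.20)(1.00) = 0.2300
  C_32 = −[(0.55)(-0.15) − (-0.20)(0.00)] = 0.0825
  C_33 = (0.55)(1.00) − (-0.20)(0.00) = 0.5500
det(I−A) = Σ_j (I−A)_1j·C_1j = (0.55)(0.8975) + (-0.20)(0.0450) + (-0.20)(0.3000) = 0.424625
adj(I−A) = Cᵀ =
  [ 0.8975   0.2600   0.2300]
  [ 0.0450   0.4625   0.0825]
  [ 0.3000   0.2525   0.5500]
(I − A)⁻¹ = adj(I−A) / det(I−A) ≈
  [   2.1136     0.6123     0.5417]
  [   0.1060     1.0892     0.1943]
  [   0.7065     0.5946     1.2953]
First solve x = (I − A)⁻¹ d = adj(I−A)·d / det(I−A); in particular x_3 = (0.3000·220 + 0.2525·480 + 0.5500·470) / 0.424625 = 445.70 / 0.424625 ≈ 1049.63203.
Intermediate flow from 1 to 3: z_13 = a_13 · x_3 = 0.20 × 445.70 / 0.424625 = 89.14 / 0.424625 ≈ 209.926.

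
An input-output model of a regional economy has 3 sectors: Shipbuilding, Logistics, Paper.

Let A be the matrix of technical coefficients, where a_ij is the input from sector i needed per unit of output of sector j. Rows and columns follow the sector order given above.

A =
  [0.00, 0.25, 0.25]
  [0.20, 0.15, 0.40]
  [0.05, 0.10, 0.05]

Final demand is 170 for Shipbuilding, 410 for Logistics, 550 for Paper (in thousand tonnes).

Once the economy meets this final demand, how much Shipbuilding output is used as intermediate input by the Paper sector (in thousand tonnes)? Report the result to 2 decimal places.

z_SP = 177.57

I − A =
  [   1.00    -0.25    -0.25]
  [  -0.20     0.85    -0.40]
  [  -0.05    -0.10     0.95]
Cofactors of I−A, C_ij = (−1)^(i+j)·(minor ij) (rows/columns in the sector order above):
  C_11 = (0.85)(0.95) − (-0.40)(-0.10) = 0.7675
  C_12 = −[(-0.20)(0.95) − (-0.40)(-0.05)] = 0.2100
  C_13 = (-0.20)(-0.10) − (0.85)(-0.05) = 0.0625
  C_21 = −[(-0.25)(0.95) − (-0.25)(-0.10)] = 0.2625
  C_22 = (1.00)(0.95) − (-0.25)(-0.05) = 0.9375
  C_23 = −[(1.00)(-0.10) − (-0.25)(-0.05)] = 0.1125
  C_31 = (-0.25)(-0.40) − (-0.25)(0.85) = 0.3125
  C_32 = −[(1.00)(-0.40) − (-0.25)(-0.20)] = 0.4500
  C_33 = (1.00)(0.85) − (-0.25)(-0.20) = 0.8000
det(I−A) = Σ_j (I−A)_1j·C_1j = (1.00)(0.7675) + (-0.25)(0.2100) + (-0.25)(0.0625) = 0.699375
adj(I−A) = Cᵀ =
  [ 0.7675   0.2625   0.3125]
  [ 0.2100   0.9375   0.4500]
  [ 0.0625   0.1125   0.8000]
(I − A)⁻¹ = adj(I−A) / det(I−A) ≈
  [   1.0974     0.3753     0.4468]
  [   0.3003     1.3405     0.6434]
  [   0.0894     0.1609     1.1439]
First solve x = (I − A)⁻¹ d = adj(I−A)·d / det(I−A); in particular x_P = (0.0625·170 + 0.1125·410 + 0.8000·550) / 0.699375 = 496.75 / 0.699375 ≈ 710.2770.
Intermediate flow from S to P: z_SP = a_SP · x_P = 0.25 × 496.75 / 0.699375 = 124.1875 / 0.699375 ≈ 177.57.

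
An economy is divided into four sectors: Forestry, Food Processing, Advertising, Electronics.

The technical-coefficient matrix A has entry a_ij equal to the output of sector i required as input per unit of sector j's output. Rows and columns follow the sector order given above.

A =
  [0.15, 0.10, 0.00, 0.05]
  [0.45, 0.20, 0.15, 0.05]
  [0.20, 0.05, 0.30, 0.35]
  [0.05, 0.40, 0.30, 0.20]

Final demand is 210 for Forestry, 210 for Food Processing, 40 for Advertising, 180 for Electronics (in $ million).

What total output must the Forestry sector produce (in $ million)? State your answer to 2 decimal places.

I − A =
  [   0.85    -0.10     0.00    -0.05]
  [  -0.45     0.80    -0.15    -0.05]
  [  -0.20    -0.05     0.70    -0.35]
  [  -0.05    -0.40    -0.30     0.80]
Compute the cofactors C_ij = (−1)^(i+j)·(3×3 minor ij) of I−A; the adjugate is their transpose:
adj(I−A) = Cᵀ =
  [ 0.322250   0.060250   0.028500   0.036375]
  [ 0.236125   0.382000   0.121125   0.091625]
  [ 0.219125   0.174625   0.479750   0.234500]
  [ 0.220375   0.260250   0.242250   0.435125]
det(I−A) = Σ_j (I−A)_1j·C_1j = (0.85)(0.322250) + (-0.10)(0.236125) + (0.00)(0.219125) + (-0.05)(0.220375) = 0.23928125
(I − A)⁻¹ = adj(I−A) / det(I−A) ≈
  [   1.3467     0.2518     0.1191     0.1520]
  [   0.9868     1.5964     0.5062     0.3829]
  [   0.9158     0.7298     2.0050     0.9800]
  [   0.9210     1.0876     1.0124     1.8185]
x = (I − A)⁻¹ d = adj(I−A)·d / det(I−A), with det(I−A) = 0.23928125:
  x_1 = (0.322250·210 + 0.060250·210 + 0.028500·40 + 0.036375·180) / 0.23928125 = 88.0125 / 0.23928125 ≈ 367.82
  x_2 = (0.236125·210 + 0.382000·210 + 0.121125·40 + 0.091625·180) / 0.23928125 = 151.14375 / 0.23928125 ≈ 631.66
  x_3 = (0.219125·210 + 0.174625·210 + 0.479750·40 + 0.234500·180) / 0.23928125 = 144.0875 / 0.23928125 ≈ 602.17
  x_4 = (0.220375·210 + 0.260250·210 + 0.242250·40 + 0.435125·180) / 0.23928125 = 188.94375 / 0.23928125 ≈ 789.63

x_1 = 367.82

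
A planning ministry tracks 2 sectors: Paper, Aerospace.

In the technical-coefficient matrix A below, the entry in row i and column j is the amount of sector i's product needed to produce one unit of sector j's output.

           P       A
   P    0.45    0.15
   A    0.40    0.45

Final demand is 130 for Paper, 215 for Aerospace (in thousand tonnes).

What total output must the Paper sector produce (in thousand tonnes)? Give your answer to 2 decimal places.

I − A =
  [   0.55    -0.15]
  [  -0.40     0.55]
det(I−A) = (0.55)(0.55) − (-0.15)(-0.40) = 0.2425
adj(I−A) = [[0.55, 0.15], [0.40, 0.55]]
(I − A)⁻¹ = adj(I−A) / det(I−A) ≈
  [   2.2680     0.6186]
  [   1.6495     2.2680]
x = (I − A)⁻¹ d = adj(I−A)·d / det(I−A), with det(I−A) = 0.2425:
  x_P = (0.55·130 + 0.15·215) / 0.2425 = 103.75 / 0.2425 ≈ 427.84
  x_A = (0.40·130 + 0.55·215) / 0.2425 = 170.25 / 0.2425 ≈ 702.06

x_P = 427.84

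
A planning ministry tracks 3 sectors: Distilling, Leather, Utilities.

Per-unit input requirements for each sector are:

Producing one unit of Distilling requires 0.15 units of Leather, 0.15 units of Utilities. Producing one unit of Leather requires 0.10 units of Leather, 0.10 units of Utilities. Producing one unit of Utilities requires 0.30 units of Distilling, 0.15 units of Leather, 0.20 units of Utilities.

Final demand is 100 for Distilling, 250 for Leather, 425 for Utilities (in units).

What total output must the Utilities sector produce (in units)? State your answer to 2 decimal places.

x_U = 640.15

I − A =
  [   1.00     0.00    -0.30]
  [  -0.15     0.90    -0.15]
  [  -0.15    -0.10     0.80]
Cofactors of I−A, C_ij = (−1)^(i+j)·(minor ij) (rows/columns in the sector order above):
  C_11 = (0.90)(0.80) − (-0.15)(-0.10) = 0.7050
  C_12 = −[(-0.15)(0.80) − (-0.15)(-0.15)] = 0.1425
  C_13 = (-0.15)(-0.10) − (0.90)(-0.15) = 0.1500
  C_21 = −[(0.00)(0.80) − (-0.30)(-0.10)] = 0.0300
  C_22 = (1.00)(0.80) − (-0.30)(-0.15) = 0.7550
  C_23 = −[(1.00)(-0.10) − (0.00)(-0.15)] = 0.1000
  C_31 = (0.00)(-0.15) − (-0.30)(0.90) = 0.2700
  C_32 = −[(1.00)(-0.15) − (-0.30)(-0.15)] = 0.1950
  C_33 = (1.00)(0.90) − (0.00)(-0.15) = 0.9000
det(I−A) = Σ_j (I−A)_1j·C_1j = (1.00)(0.7050) + (0.00)(0.1425) + (-0.30)(0.1500) = 0.6600
adj(I−A) = Cᵀ =
  [ 0.7050   0.0300   0.2700]
  [ 0.1425   0.7550   0.1950]
  [ 0.1500   0.1000   0.9000]
(I − A)⁻¹ = adj(I−A) / det(I−A) ≈
  [   1.0682     0.0455     0.4091]
  [   0.2159     1.1439     0.2955]
  [   0.2273     0.1515     1.3636]
x = (I − A)⁻¹ d = adj(I−A)·d / det(I−A), with det(I−A) = 0.6600:
  x_D = (0.7050·100 + 0.0300·250 + 0.2700·425) / 0.6600 = 192.75 / 0.6600 ≈ 292.05
  x_L = (0.1425·100 + 0.7550·250 + 0.1950·425) / 0.6600 = 285.875 / 0.6600 ≈ 433.14
  x_U = (0.1500·100 + 0.1000·250 + 0.9000·425) / 0.6600 = 422.50 / 0.6600 ≈ 640.15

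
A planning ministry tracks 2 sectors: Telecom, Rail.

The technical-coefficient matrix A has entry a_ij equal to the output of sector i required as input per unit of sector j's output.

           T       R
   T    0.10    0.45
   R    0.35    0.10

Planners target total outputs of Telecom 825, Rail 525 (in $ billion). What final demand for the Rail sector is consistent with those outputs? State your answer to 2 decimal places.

d_R = 183.75

I − A =
  [   0.90    -0.45]
  [  -0.35     0.90]
d = (I − A) x:
  d_T = (+0.90)·825 + (-0.45)·525 = 506.25
  d_R = (-0.35)·825 + (+0.90)·525 = 183.75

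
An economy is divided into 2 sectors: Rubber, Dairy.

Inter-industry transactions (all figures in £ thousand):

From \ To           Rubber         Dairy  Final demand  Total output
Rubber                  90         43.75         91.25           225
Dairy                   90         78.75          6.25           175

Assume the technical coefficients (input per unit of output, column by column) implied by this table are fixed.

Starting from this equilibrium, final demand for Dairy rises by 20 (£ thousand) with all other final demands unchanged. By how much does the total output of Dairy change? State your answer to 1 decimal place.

Δx_D = 52.2

Technical coefficients a_ij = z_ij / X_j:
  a_RR = 90/225 = 0.40, a_DR = 90/225 = 0.40
  a_RD = 43.75/175 = 0.25, a_DD = 78.75/175 = 0.45
I − A =
  [   0.60    -0.25]
  [  -0.40     0.55]
det(I−A) = (0.60)(0.55) − (-0.25)(-0.40) = 0.2300
adj(I−A) = [[0.55, 0.25], [0.40, 0.60]]
(I − A)⁻¹ = adj(I−A) / det(I−A) ≈
  [   2.3913     1.0870]
  [   1.7391     2.6087]
Δx = (I − A)⁻¹ Δd with Δd having +20 in the Dairy component and 0 elsewhere.
So Δx_D = L_DD · (+20), where L_DD = adj(I−A)_DD / det(I−A) = 0.60 / 0.2300.
Δx_D = 0.60 × (+20) / 0.2300 = 12.00 / 0.2300 ≈ 52.2.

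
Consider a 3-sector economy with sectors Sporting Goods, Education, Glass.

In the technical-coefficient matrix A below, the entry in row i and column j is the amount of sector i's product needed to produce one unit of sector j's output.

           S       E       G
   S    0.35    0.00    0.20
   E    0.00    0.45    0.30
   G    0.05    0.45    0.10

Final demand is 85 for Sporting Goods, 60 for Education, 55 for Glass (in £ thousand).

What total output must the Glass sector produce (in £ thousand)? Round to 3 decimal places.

I − A =
  [   0.65     0.00    -0.20]
  [   0.00     0.55    -0.30]
  [  -0.05    -0.45     0.90]
Cofactors of I−A, C_ij = (−1)^(i+j)·(minor ij) (rows/columns in the sector order above):
  C_11 = (0.55)(0.90) − (-0.30)(-0.45) = 0.3600
  C_12 = −[(0.00)(0.90) − (-0.30)(-0.05)] = 0.0150
  C_13 = (0.00)(-0.45) − (0.55)(-0.05) = 0.0275
  C_21 = −[(0.00)(0.90) − (-0.20)(-0.45)] = 0.0900
  C_22 = (0.65)(0.90) − (-0.20)(-0.05) = 0.5750
  C_23 = −[(0.65)(-0.45) − (0.00)(-0.05)] = 0.2925
  C_31 = (0.00)(-0.30) − (-0.20)(0.55) = 0.1100
  C_32 = −[(0.65)(-0.30) − (-0.20)(0.00)] = 0.1950
  C_33 = (0.65)(0.55) − (0.00)(0.00) = 0.3575
det(I−A) = Σ_j (I−A)_1j·C_1j = (0.65)(0.3600) + (0.00)(0.0150) + (-0.20)(0.0275) = 0.2285
adj(I−A) = Cᵀ =
  [ 0.3600   0.0900   0.1100]
  [ 0.0150   0.5750   0.1950]
  [ 0.0275   0.2925   0.3575]
(I − A)⁻¹ = adj(I−A) / det(I−A) ≈
  [   1.5755     0.3939     0.4814]
  [   0.0656     2.5164     0.8534]
  [   0.1204     1.2801     1.5646]
x = (I − A)⁻¹ d = adj(I−A)·d / det(I−A), with det(I−A) = 0.2285:
  x_S = (0.3600·85 + 0.0900·60 + 0.1100·55) / 0.2285 = 42.05 / 0.2285 ≈ 184.026
  x_E = (0.0150·85 + 0.5750·60 + 0.1950·55) / 0.2285 = 46.50 / 0.2285 ≈ 203.501
  x_G = (0.0275·85 + 0.2925·60 + 0.3575·55) / 0.2285 = 39.55 / 0.2285 ≈ 173.085

x_G = 173.085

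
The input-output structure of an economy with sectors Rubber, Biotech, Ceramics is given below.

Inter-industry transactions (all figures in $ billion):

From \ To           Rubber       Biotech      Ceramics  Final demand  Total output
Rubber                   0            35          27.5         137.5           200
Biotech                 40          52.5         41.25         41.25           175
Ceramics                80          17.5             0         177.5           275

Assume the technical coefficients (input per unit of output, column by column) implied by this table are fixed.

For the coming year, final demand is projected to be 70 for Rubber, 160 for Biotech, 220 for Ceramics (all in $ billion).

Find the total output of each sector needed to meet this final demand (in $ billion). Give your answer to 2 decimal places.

Technical coefficients a_ij = z_ij / X_j:
  a_RR = 0/200 = 0.00, a_BR = 40/200 = 0.20, a_CR = 80/200 = 0.40
  a_RB = 35/175 = 0.20, a_BB = 52.5/175 = 0.30, a_CB = 17.5/175 = 0.10
  a_RC = 27.5/275 = 0.10, a_BC = 41.25/275 = 0.15, a_CC = 0/275 = 0.00
I − A =
  [   1.00    -0.20    -0.10]
  [  -0.20     0.70    -0.15]
  [  -0.40    -0.10     1.00]
Cofactors of I−A, C_ij = (−1)^(i+j)·(minor ij) (rows/columns in the sector order above):
  C_11 = (0.70)(1.00) − (-0.15)(-0.10) = 0.6850
  C_12 = −[(-0.20)(1.00) − (-0.15)(-0.40)] = 0.2600
  C_13 = (-0.20)(-0.10) − (0.70)(-0.40) = 0.3000
  C_21 = −[(-0.20)(1.00) − (-0.10)(-0.10)] = 0.2100
  C_22 = (1.00)(1.00) − (-0.10)(-0.40) = 0.9600
  C_23 = −[(1.00)(-0.10) − (-0.20)(-0.40)] = 0.1800
  C_31 = (-0.20)(-0.15) − (-0.10)(0.70) = 0.1000
  C_32 = −[(1.00)(-0.15) − (-0.10)(-0.20)] = 0.1700
  C_33 = (1.00)(0.70) − (-0.20)(-0.20) = 0.6600
det(I−A) = Σ_j (I−A)_1j·C_1j = (1.00)(0.6850) + (-0.20)(0.2600) + (-0.10)(0.3000) = 0.6030
adj(I−A) = Cᵀ =
  [ 0.6850   0.2100   0.1000]
  [ 0.2600   0.9600   0.1700]
  [ 0.3000   0.1800   0.6600]
(I − A)⁻¹ = adj(I−A) / det(I−A) ≈
  [   1.1360     0.3483     0.1658]
  [   0.4312     1.5920     0.2819]
  [   0.4975     0.2985     1.0945]
x = (I − A)⁻¹ d = adj(I−A)·d / det(I−A), with det(I−A) = 0.6030:
  x_R = (0.6850·70 + 0.2100·160 + 0.1000·220) / 0.6030 = 103.55 / 0.6030 ≈ 171.72
  x_B = (0.2600·70 + 0.9600·160 + 0.1700·220) / 0.6030 = 209.20 / 0.6030 ≈ 346.93
  x_C = (0.3000·70 + 0.1800·160 + 0.6600·220) / 0.6030 = 195.00 / 0.6030 ≈ 323.38

x_R = 171.72, x_B = 346.93, x_C = 323.38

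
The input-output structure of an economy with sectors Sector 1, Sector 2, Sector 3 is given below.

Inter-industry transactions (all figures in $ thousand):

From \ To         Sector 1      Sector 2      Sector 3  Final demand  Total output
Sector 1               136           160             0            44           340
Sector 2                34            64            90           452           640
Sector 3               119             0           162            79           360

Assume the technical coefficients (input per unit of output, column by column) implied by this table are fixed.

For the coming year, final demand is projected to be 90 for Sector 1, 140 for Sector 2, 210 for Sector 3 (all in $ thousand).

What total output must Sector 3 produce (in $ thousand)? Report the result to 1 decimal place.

x_3 = 569.1

Technical coefficients a_ij = z_ij / X_j:
  a_11 = 136/340 = 0.40, a_21 = 34/340 = 0.10, a_31 = 119/340 = 0.35
  a_12 = 160/640 = 0.25, a_22 = 64/640 = 0.10, a_32 = 0/640 = 0.00
  a_13 = 0/360 = 0.00, a_23 = 90/360 = 0.25, a_33 = 162/360 = 0.45
I − A =
  [   0.60    -0.25     0.00]
  [  -0.10     0.90    -0.25]
  [  -0.35     0.00     0.55]
Cofactors of I−A, C_ij = (−1)^(i+j)·(minor ij) (rows/columns in the sector order above):
  C_11 = (0.90)(0.55) − (-0.25)(0.00) = 0.4950
  C_12 = −[(-0.10)(0.55) − (-0.25)(-0.35)] = 0.1425
  C_13 = (-0.10)(0.00) − (0.90)(-0.35) = 0.3150
  C_21 = −[(-0.25)(0.55) − (0.00)(0.00)] = 0.1375
  C_22 = (0.60)(0.55) − (0.00)(-0.35) = 0.3300
  C_23 = −[(0.60)(0.00) − (-0.25)(-0.35)] = 0.0875
  C_31 = (-0.25)(-0.25) − (0.00)(0.90) = 0.0625
  C_32 = −[(0.60)(-0.25) − (0.00)(-0.10)] = 0.1500
  C_33 = (0.60)(0.90) − (-0.25)(-0.10) = 0.5150
det(I−A) = Σ_j (I−A)_1j·C_1j = (0.60)(0.4950) + (-0.25)(0.1425) + (0.00)(0.3150) = 0.261375
adj(I−A) = Cᵀ =
  [ 0.4950   0.1375   0.0625]
  [ 0.1425   0.3300   0.1500]
  [ 0.3150   0.0875   0.5150]
(I − A)⁻¹ = adj(I−A) / det(I−A) ≈
  [   1.8938     0.5261     0.2391]
  [   0.5452     1.2626     0.5739]
  [   1.2052     0.3348     1.9703]
x = (I − A)⁻¹ d = adj(I−A)·d / det(I−A), with det(I−A) = 0.261375:
  x_1 = (0.4950·90 + 0.1375·140 + 0.0625·210) / 0.261375 = 76.925 / 0.261375 ≈ 294.3
  x_2 = (0.1425·90 + 0.3300·140 + 0.1500·210) / 0.261375 = 90.525 / 0.261375 ≈ 346.3
  x_3 = (0.3150·90 + 0.0875·140 + 0.5150·210) / 0.261375 = 148.75 / 0.261375 ≈ 569.1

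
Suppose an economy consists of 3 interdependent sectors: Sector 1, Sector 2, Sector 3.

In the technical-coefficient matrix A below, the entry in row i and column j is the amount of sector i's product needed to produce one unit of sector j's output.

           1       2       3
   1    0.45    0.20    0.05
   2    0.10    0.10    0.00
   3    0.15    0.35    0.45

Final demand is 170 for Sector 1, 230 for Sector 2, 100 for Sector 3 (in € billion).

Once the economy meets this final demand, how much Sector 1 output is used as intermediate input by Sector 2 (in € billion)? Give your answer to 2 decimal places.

z_12 = 61.48

I − A =
  [   0.55    -0.20    -0.05]
  [  -0.10     0.90     0.00]
  [  -0.15    -0.35     0.55]
Cofactors of I−A, C_ij = (−1)^(i+j)·(minor ij) (rows/columns in the sector order above):
  C_11 = (0.90)(0.55) − (0.00)(-0.35) = 0.4950
  C_12 = −[(-0.10)(0.55) − (0.00)(-0.15)] = 0.0550
  C_13 = (-0.10)(-0.35) − (0.90)(-0.15) = 0.1700
  C_21 = −[(-0.20)(0.55) − (-0.05)(-0.35)] = 0.1275
  C_22 = (0.55)(0.55) − (-0.05)(-0.15) = 0.2950
  C_23 = −[(0.55)(-0.35) − (-0.20)(-0.15)] = 0.2225
  C_31 = (-0.20)(0.00) − (-0.05)(0.90) = 0.0450
  C_32 = −[(0.55)(0.00) − (-0.05)(-0.10)] = 0.0050
  C_33 = (0.55)(0.90) − (-0.20)(-0.10) = 0.4750
det(I−A) = Σ_j (I−A)_1j·C_1j = (0.55)(0.4950) + (-0.20)(0.0550) + (-0.05)(0.1700) = 0.25275
adj(I−A) = Cᵀ =
  [ 0.4950   0.1275   0.0450]
  [ 0.0550   0.2950   0.0050]
  [ 0.1700   0.2225   0.4750]
(I − A)⁻¹ = adj(I−A) / det(I−A) ≈
  [   1.9585     0.5045     0.1780]
  [   0.2176     1.1672     0.0198]
  [   0.6726     0.8803     1.8793]
First solve x = (I − A)⁻¹ d = adj(I−A)·d / det(I−A); in particular x_2 = (0.0550·170 + 0.2950·230 + 0.0050·100) / 0.25275 = 77.70 / 0.25275 ≈ 307.4184.
Intermediate flow from 1 to 2: z_12 = a_12 · x_2 = 0.20 × 77.70 / 0.25275 = 15.54 / 0.25275 ≈ 61.48.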